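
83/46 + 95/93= 12089/4278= 2.83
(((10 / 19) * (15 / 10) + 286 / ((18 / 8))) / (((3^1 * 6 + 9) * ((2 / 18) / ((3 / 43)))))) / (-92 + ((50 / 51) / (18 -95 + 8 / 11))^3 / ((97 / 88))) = -0.03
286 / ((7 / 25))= 7150 / 7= 1021.43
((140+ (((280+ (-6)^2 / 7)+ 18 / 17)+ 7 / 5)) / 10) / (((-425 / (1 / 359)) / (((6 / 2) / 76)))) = -763269 / 68994415000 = -0.00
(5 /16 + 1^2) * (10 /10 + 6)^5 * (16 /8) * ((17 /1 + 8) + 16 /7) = 9630411 /8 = 1203801.38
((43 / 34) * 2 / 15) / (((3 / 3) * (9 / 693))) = 3311 / 255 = 12.98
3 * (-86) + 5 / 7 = -1801 / 7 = -257.29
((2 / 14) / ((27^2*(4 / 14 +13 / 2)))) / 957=0.00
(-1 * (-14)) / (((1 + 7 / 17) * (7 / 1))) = 17 / 12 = 1.42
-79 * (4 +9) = -1027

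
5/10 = 1/2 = 0.50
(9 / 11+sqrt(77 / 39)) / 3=3 / 11+sqrt(3003) / 117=0.74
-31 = -31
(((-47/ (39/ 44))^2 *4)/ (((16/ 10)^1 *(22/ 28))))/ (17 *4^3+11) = 1943920/ 238797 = 8.14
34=34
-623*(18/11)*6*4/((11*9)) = -29904/121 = -247.14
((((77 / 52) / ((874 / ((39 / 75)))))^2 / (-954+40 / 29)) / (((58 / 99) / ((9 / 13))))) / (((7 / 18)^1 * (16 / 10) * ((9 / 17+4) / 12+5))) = -0.00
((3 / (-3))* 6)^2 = 36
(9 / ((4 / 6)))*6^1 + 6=87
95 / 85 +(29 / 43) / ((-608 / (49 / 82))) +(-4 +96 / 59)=-2700479535 / 2150239424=-1.26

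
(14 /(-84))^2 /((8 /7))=7 /288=0.02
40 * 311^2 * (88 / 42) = 170228960 / 21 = 8106140.95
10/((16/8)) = 5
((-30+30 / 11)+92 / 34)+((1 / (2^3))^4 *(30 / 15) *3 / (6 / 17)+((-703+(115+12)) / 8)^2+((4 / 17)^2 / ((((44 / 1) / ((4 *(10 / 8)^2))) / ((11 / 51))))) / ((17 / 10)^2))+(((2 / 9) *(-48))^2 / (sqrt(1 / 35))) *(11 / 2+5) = 990195352574849 / 191919230976+3584 *sqrt(35) / 3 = 12227.18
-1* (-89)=89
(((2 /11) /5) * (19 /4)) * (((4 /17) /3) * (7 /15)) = 266 /42075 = 0.01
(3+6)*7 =63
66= 66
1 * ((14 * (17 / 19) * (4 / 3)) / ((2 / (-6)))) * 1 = -952 / 19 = -50.11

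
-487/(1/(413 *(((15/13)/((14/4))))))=-861990/13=-66306.92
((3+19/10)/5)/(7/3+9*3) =147/4400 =0.03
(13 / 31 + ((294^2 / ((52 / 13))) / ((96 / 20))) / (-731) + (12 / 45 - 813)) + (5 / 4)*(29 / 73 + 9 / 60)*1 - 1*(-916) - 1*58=40.21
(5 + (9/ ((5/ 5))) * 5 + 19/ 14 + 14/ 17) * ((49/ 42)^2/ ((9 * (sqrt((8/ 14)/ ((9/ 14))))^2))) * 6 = 86933/ 1632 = 53.27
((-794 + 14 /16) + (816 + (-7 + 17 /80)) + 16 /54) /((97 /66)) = 389279 /34920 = 11.15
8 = 8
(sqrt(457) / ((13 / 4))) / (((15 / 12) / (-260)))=-1368.16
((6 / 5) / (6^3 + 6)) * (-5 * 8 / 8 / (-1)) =1 / 37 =0.03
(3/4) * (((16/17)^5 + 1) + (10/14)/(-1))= 15269619/19877998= 0.77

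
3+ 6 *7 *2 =87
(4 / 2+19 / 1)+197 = 218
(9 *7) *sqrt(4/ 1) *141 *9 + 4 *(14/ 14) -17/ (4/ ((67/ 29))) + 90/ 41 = 760438629/ 4756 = 159890.38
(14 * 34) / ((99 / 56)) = 26656 / 99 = 269.25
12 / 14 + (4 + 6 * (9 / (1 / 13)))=4948 / 7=706.86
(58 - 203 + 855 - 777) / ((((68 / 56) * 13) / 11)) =-10318 / 221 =-46.69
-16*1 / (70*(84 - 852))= 1 / 3360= 0.00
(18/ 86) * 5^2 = 225/ 43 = 5.23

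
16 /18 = 8 /9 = 0.89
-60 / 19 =-3.16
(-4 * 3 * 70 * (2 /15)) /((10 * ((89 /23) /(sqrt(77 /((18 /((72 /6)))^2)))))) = -2576 * sqrt(77) /1335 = -16.93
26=26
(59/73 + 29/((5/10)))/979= 4293/71467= 0.06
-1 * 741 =-741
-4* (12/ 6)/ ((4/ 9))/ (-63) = 2/ 7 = 0.29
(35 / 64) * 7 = 245 / 64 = 3.83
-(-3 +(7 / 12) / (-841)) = 30283 / 10092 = 3.00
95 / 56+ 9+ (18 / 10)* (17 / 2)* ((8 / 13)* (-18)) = -577961 / 3640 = -158.78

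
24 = 24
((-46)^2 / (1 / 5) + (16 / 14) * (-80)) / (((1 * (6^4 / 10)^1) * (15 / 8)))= 73420 / 1701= 43.16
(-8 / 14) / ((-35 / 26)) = 104 / 245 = 0.42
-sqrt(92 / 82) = -1.06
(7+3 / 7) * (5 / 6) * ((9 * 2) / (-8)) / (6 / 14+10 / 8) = -390 / 47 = -8.30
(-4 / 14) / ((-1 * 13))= 2 / 91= 0.02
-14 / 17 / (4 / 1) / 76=-7 / 2584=-0.00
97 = 97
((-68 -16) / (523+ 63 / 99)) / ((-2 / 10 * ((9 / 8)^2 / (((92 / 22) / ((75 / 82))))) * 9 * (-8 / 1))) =-6601 / 164025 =-0.04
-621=-621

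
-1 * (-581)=581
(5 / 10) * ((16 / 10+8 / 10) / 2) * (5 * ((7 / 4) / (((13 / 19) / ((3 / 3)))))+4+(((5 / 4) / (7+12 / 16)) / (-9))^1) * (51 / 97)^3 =1.46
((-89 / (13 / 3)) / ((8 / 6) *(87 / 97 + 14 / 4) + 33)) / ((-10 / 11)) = 854667 / 1470170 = 0.58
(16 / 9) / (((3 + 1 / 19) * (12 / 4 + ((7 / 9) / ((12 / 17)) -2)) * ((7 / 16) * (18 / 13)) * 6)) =0.08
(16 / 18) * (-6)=-16 / 3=-5.33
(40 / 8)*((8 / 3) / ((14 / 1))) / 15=4 / 63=0.06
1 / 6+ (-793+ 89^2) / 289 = 43057 / 1734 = 24.83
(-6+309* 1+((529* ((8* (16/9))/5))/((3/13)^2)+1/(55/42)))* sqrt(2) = 25445975* sqrt(2)/891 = 40388.38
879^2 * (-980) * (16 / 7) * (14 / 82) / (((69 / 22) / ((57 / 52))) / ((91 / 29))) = -8862130458720 / 27347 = -324062253.95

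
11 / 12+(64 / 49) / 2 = 1.57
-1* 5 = -5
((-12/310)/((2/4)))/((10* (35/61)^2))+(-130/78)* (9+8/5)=-50383853/2848125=-17.69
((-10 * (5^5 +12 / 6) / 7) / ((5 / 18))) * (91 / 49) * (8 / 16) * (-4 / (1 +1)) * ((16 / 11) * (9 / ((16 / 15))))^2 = 4498418.13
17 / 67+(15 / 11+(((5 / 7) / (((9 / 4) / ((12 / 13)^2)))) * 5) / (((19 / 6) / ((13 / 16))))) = 2503168 / 1274273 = 1.96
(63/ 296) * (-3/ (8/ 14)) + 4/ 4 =-139/ 1184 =-0.12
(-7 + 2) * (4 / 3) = -20 / 3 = -6.67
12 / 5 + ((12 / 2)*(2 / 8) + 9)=129 / 10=12.90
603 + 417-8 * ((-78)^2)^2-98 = -296119526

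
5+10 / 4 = 7.50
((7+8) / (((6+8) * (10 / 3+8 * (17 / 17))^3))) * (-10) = -2025 / 275128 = -0.01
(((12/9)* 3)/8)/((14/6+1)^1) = 3/20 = 0.15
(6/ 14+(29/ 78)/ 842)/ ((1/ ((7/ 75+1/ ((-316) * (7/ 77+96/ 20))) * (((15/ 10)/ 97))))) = 116544389593/ 189533435800800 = 0.00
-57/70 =-0.81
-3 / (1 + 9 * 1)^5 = -3 / 100000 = -0.00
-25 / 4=-6.25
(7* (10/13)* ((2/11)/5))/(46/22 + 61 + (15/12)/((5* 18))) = 2016/649727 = 0.00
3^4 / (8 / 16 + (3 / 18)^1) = 243 / 2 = 121.50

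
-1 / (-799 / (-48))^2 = -2304 / 638401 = -0.00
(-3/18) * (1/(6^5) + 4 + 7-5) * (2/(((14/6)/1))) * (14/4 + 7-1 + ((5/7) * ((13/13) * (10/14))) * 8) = -62100467/5334336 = -11.64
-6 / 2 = -3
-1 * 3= -3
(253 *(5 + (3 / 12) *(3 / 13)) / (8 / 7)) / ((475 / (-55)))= -5123503 / 39520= -129.64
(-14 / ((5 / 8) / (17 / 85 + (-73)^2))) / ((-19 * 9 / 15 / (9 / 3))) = 2984352 / 95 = 31414.23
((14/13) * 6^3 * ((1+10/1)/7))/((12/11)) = 4356/13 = 335.08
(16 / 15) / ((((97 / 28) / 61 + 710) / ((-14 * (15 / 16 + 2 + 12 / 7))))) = -1779736 / 18191655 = -0.10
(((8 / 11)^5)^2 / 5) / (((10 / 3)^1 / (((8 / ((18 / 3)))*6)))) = 12884901888 / 648435615025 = 0.02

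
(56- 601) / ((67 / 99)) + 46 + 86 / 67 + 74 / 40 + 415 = -457161 / 1340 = -341.16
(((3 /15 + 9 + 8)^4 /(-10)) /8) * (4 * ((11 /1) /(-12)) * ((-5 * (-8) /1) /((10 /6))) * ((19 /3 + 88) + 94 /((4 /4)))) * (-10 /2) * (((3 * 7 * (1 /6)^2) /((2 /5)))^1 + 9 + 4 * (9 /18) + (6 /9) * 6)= -335716001797 /225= -1492071119.10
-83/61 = -1.36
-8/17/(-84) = 2/357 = 0.01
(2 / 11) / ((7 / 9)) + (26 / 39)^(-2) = 765 / 308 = 2.48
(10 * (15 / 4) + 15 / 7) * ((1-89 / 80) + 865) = 7680201 / 224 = 34286.61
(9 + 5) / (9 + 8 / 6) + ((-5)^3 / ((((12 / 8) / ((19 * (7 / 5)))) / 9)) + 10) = -618098 / 31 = -19938.65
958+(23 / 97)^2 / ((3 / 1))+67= 28933204 / 28227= 1025.02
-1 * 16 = -16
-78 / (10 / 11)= -429 / 5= -85.80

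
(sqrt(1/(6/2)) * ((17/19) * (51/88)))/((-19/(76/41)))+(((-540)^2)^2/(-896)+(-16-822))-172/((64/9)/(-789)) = -10626776455/112-289 * sqrt(3)/17138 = -94881932.66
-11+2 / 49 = -537 / 49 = -10.96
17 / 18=0.94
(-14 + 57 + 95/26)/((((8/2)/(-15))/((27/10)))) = -98253/208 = -472.37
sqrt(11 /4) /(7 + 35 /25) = 5 * sqrt(11) /84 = 0.20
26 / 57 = 0.46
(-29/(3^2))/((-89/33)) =319/267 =1.19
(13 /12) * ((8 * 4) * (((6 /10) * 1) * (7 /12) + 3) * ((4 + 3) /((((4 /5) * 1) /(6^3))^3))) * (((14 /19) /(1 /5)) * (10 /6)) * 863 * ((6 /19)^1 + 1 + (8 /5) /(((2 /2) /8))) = 432078426761436000 /361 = 1196893148923645.43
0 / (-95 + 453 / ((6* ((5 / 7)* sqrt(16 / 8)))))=0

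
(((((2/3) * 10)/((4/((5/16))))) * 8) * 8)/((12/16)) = 400/9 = 44.44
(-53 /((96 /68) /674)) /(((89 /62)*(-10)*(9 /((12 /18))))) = 9412747 /72090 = 130.57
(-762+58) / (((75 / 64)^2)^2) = -11811160064 / 31640625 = -373.29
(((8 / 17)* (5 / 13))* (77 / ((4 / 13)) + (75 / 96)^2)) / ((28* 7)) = 1284405 / 5544448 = 0.23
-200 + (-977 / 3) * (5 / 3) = -6685 / 9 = -742.78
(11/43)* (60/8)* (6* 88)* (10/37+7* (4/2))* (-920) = -21159705600/1591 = -13299626.40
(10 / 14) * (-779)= -3895 / 7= -556.43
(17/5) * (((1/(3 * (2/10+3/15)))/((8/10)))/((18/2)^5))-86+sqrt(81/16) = -118688405/1417176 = -83.75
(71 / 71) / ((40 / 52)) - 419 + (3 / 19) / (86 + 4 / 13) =-417.70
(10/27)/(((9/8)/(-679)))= -54320/243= -223.54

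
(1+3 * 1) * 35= 140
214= 214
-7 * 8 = -56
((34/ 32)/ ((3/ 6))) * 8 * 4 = 68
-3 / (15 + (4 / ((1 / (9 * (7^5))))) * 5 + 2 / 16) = -24 / 24202201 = -0.00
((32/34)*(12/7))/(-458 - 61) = -64/20587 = -0.00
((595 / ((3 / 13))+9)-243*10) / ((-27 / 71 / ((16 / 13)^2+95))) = -39930.91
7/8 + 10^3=8007/8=1000.88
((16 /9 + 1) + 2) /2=43 /18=2.39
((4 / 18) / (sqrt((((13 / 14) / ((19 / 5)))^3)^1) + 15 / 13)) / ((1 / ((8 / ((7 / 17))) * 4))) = 38029368832 / 2513000985 - 90832768 * sqrt(17290) / 7539002955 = 13.55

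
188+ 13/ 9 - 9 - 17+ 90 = 2281/ 9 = 253.44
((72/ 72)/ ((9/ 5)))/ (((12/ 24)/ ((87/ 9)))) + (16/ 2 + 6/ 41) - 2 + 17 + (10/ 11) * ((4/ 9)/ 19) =7845137/ 231363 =33.91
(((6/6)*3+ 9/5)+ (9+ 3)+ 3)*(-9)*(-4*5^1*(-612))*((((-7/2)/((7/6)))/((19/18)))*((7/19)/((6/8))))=1099308672/361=3045176.38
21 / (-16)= -21 / 16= -1.31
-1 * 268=-268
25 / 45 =5 / 9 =0.56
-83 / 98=-0.85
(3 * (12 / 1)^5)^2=557256278016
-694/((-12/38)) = 6593/3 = 2197.67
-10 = -10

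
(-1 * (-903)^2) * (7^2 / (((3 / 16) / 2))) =-426187104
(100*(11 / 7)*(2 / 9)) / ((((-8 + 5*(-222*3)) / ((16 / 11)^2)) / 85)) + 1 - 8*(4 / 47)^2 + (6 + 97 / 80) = 1282226810041 / 204397356240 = 6.27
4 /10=2 /5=0.40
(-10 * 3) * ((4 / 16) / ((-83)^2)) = -15 / 13778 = -0.00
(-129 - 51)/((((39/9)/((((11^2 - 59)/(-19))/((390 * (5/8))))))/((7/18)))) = 3472/16055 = 0.22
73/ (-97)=-73/ 97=-0.75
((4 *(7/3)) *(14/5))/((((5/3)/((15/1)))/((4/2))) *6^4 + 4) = 98/285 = 0.34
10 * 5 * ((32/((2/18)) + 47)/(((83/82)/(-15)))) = -20602500/83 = -248222.89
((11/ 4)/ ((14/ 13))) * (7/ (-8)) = -143/ 64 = -2.23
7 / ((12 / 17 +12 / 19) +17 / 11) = 2.43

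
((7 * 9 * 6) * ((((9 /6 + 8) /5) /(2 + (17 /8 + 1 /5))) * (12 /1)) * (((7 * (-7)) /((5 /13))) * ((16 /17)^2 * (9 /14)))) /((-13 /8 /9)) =200156479488 /249985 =800673.96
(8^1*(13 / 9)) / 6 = 52 / 27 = 1.93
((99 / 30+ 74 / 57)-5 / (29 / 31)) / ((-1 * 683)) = 12341 / 11289990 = 0.00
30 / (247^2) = 30 / 61009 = 0.00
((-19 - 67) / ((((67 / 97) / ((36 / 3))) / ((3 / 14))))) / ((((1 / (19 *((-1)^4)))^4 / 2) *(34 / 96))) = -235616968.18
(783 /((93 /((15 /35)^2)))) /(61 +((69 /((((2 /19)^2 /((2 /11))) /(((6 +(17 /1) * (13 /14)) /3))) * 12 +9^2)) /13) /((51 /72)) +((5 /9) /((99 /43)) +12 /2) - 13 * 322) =-458925457765203 /1222287902976431242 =-0.00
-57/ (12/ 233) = -4427/ 4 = -1106.75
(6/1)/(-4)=-3/2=-1.50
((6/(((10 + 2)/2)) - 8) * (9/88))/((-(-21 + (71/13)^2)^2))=1799343/195893632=0.01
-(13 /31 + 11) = -11.42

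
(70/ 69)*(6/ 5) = 28/ 23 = 1.22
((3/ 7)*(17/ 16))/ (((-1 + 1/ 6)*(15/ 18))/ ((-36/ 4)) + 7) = 4131/ 64204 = 0.06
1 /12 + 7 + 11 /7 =727 /84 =8.65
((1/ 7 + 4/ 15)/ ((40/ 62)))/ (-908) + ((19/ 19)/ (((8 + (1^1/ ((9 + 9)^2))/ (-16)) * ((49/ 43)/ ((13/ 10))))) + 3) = 1739165590339/ 553538319600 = 3.14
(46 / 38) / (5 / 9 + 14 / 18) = 69 / 76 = 0.91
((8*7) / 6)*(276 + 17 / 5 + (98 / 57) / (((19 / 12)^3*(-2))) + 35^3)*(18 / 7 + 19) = 8688375.60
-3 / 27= -1 / 9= -0.11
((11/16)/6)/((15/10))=11/144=0.08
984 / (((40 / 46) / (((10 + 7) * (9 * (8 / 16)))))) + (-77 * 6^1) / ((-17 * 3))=7358999 / 85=86576.46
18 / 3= 6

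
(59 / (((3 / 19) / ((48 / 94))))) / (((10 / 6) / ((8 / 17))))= 215232 / 3995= 53.88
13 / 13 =1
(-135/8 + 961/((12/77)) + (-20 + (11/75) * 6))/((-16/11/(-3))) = 40460783/3200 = 12643.99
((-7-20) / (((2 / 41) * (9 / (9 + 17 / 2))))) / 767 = -4305 / 3068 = -1.40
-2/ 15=-0.13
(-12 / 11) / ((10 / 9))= -54 / 55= -0.98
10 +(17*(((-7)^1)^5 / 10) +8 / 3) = -856777 / 30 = -28559.23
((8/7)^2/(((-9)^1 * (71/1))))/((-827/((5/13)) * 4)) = 80/336624561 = 0.00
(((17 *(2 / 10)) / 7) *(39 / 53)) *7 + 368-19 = 93148 / 265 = 351.50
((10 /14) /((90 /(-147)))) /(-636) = 7 /3816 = 0.00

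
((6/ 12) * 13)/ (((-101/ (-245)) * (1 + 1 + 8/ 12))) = 9555/ 1616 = 5.91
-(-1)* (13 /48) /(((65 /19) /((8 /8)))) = 19 /240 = 0.08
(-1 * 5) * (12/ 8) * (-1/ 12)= 5/ 8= 0.62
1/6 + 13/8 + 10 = 283/24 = 11.79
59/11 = 5.36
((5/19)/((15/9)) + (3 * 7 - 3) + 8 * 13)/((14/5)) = 11605/266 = 43.63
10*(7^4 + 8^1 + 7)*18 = 434880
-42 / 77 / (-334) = 0.00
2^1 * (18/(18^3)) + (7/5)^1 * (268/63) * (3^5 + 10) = 1220477/810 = 1506.76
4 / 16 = 1 / 4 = 0.25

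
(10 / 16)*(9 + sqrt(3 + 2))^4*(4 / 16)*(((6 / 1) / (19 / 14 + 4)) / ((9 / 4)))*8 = 9632*sqrt(5) / 5 + 252448 / 45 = 9917.52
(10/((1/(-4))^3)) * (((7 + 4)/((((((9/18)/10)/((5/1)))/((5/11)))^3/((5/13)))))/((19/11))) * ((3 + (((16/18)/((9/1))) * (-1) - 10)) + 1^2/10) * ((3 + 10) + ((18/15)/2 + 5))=1405912000000000/73359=19164819585.87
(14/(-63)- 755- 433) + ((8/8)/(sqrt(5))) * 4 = -1186.43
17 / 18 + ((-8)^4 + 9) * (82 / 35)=1211915 / 126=9618.37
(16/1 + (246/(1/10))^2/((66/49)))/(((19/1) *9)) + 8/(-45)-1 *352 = 81265216/3135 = 25921.92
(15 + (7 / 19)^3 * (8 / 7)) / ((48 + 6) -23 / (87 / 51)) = 2995033 / 8059325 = 0.37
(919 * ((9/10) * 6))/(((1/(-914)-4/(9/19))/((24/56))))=-612335214/2431555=-251.83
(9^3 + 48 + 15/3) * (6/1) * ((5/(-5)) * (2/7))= -9384/7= -1340.57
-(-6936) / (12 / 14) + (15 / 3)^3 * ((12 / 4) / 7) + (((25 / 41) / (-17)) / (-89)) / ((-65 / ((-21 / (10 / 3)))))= 91963550743 / 11290006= 8145.57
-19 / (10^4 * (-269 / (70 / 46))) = 133 / 12374000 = 0.00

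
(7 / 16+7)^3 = 1685159 / 4096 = 411.42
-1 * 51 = -51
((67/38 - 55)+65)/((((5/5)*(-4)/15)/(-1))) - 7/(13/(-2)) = 89293/1976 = 45.19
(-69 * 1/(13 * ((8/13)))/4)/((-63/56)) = 23/12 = 1.92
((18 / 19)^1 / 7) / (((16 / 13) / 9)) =1053 / 1064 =0.99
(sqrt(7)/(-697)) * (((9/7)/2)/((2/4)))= -9 * sqrt(7)/4879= -0.00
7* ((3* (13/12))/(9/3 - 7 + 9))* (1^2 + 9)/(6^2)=91/72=1.26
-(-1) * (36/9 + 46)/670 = 5/67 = 0.07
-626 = -626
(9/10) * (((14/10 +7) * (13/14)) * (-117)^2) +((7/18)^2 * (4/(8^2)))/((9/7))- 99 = 111971819167/1166400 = 95997.79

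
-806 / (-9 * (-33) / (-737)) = 54002 / 27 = 2000.07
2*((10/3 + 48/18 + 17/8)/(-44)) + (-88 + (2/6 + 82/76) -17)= -1042897/10032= -103.96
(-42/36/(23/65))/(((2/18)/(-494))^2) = -1498991130/23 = -65173527.39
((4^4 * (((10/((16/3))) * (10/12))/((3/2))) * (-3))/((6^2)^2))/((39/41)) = -0.65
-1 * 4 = -4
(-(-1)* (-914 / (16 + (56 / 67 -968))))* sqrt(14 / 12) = 30619* sqrt(42) / 191184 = 1.04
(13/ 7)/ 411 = 13/ 2877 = 0.00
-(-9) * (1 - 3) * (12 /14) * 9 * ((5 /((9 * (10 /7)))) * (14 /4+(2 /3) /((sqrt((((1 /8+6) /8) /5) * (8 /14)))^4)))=-239661 /49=-4891.04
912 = 912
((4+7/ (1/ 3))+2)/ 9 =3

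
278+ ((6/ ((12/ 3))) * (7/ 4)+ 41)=2573/ 8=321.62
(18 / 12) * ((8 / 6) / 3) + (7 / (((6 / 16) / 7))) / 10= 206 / 15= 13.73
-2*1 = -2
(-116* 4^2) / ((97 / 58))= -107648 / 97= -1109.77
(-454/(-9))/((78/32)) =7264/351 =20.70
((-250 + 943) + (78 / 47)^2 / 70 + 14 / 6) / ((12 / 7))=40322054 / 99405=405.63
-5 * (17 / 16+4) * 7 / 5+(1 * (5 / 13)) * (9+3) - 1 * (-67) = 7525 / 208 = 36.18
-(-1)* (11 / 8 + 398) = 3195 / 8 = 399.38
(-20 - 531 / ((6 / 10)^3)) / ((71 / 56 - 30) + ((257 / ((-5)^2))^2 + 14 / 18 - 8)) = -780675000 / 21963071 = -35.54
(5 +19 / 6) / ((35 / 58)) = 203 / 15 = 13.53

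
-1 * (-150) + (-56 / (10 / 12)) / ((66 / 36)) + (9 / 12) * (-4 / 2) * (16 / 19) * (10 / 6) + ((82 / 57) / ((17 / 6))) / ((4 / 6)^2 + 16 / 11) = 111.51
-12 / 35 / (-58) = 0.01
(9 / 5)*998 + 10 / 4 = 17989 / 10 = 1798.90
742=742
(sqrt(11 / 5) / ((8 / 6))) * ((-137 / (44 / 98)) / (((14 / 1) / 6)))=-8631 * sqrt(55) / 440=-145.48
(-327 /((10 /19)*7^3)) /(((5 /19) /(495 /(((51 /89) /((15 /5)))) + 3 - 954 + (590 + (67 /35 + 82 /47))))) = -7375273533351 /479599750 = -15377.98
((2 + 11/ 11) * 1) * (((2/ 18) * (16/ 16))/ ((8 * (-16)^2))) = 1/ 6144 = 0.00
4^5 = 1024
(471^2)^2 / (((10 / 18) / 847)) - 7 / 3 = 1125461914227154 / 15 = 75030794281810.27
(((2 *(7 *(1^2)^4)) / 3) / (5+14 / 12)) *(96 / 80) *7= 1176 / 185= 6.36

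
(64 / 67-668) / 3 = -44692 / 201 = -222.35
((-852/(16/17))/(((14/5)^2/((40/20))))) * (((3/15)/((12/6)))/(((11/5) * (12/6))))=-5.25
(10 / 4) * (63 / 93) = 105 / 62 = 1.69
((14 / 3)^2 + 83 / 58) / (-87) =-12115 / 45414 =-0.27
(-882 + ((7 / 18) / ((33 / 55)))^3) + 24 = -135061237 / 157464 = -857.73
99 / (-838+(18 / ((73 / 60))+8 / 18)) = -65043 / 540554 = -0.12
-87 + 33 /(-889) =-77376 /889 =-87.04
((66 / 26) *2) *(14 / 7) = 132 / 13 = 10.15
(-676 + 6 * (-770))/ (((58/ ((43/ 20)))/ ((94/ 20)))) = -668951/ 725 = -922.69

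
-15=-15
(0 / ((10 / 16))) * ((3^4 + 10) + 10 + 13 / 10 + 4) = 0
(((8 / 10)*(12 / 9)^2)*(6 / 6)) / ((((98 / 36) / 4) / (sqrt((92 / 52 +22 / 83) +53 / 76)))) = 256*sqrt(4592367507) / 5022745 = 3.45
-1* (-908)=908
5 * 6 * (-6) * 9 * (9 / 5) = -2916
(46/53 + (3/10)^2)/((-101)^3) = -5077/5460595300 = -0.00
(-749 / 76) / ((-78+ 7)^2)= -749 / 383116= -0.00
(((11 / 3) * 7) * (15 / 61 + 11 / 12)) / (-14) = -9361 / 4392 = -2.13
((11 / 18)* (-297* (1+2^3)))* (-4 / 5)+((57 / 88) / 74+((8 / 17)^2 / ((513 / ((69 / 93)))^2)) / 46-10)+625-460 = 3478811642942718253 / 2379799433824560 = 1461.81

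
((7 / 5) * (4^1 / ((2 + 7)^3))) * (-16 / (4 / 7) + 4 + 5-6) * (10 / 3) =-1400 / 2187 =-0.64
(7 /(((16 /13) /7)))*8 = 637 /2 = 318.50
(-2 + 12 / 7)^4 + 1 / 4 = 2465 / 9604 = 0.26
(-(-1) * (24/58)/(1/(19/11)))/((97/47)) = 10716/30943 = 0.35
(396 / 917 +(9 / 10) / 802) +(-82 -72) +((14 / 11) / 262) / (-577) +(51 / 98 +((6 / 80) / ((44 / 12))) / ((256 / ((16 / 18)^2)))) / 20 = -72243229968193517 / 470514199478400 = -153.54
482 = 482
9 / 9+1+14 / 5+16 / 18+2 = 346 / 45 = 7.69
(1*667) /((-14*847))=-667 /11858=-0.06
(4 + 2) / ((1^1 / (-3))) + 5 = -13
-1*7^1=-7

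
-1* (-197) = 197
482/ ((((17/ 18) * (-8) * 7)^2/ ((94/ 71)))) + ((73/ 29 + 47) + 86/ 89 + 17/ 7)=551599368263/ 10380069644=53.14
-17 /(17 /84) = -84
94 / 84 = 47 / 42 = 1.12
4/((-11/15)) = -60/11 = -5.45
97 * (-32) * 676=-2098304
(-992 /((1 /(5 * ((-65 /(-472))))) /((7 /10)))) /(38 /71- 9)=56.49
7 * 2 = 14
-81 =-81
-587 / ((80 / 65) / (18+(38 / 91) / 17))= -4091977 / 476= -8596.59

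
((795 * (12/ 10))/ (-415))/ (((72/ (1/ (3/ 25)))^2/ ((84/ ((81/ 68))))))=-788375/ 363042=-2.17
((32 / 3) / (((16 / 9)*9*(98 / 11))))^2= 121 / 21609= 0.01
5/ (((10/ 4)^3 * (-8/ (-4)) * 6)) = 2/ 75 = 0.03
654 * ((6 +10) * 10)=104640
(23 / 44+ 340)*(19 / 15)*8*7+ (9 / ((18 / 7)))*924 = 4519088 / 165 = 27388.41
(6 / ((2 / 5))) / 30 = 1 / 2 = 0.50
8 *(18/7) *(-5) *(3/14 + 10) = -51480/49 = -1050.61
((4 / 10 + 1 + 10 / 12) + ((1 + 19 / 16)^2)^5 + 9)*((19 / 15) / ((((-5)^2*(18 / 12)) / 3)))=789706082228277989 / 3092376453120000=255.37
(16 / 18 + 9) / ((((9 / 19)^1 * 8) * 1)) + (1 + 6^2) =25667 / 648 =39.61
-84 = -84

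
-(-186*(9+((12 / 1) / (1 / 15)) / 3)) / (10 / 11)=14117.40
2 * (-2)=-4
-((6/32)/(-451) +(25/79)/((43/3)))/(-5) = 531009/122563760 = 0.00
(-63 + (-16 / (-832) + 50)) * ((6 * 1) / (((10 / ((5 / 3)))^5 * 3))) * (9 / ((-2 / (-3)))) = -75 / 1664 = -0.05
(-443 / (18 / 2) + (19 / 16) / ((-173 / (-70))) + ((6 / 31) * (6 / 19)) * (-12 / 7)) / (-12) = 4.07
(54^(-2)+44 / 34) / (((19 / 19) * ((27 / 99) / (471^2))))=17398718491 / 16524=1052936.24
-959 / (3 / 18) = -5754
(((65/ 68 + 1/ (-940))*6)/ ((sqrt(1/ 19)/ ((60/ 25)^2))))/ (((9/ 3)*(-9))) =-5.33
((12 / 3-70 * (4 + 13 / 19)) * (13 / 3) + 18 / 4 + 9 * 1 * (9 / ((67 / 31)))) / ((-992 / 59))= 613578937 / 7576896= 80.98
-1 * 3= -3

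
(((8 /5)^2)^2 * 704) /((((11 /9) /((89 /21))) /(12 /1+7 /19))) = 197873.39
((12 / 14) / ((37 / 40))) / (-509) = -0.00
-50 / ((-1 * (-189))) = -50 / 189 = -0.26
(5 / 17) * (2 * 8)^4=327680 / 17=19275.29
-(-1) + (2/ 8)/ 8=33/ 32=1.03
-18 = -18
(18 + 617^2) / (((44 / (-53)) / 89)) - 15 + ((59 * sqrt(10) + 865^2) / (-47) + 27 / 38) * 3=-1605521916593 / 39292 - 177 * sqrt(10) / 47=-40861304.71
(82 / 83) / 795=82 / 65985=0.00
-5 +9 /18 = -9 /2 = -4.50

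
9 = 9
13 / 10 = 1.30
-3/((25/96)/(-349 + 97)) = 72576/25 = 2903.04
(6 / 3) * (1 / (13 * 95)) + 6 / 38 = 197 / 1235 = 0.16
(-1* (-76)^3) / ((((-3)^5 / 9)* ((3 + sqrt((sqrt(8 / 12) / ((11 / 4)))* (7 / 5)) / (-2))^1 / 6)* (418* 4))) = -438976 / (-228* 2^(1 / 4)* 3^(3 / 4)* sqrt(385) / 5 + 22572) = -21.79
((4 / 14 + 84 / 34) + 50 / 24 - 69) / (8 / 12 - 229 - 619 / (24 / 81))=183242 / 6618661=0.03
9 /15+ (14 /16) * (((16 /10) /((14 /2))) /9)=28 /45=0.62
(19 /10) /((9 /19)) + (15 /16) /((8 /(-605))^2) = 247251707 /46080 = 5365.71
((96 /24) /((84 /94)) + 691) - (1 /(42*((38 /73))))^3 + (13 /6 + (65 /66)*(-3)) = 31065709601581 /44718924096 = 694.69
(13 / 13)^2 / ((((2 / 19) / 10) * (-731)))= -95 / 731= -0.13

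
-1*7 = -7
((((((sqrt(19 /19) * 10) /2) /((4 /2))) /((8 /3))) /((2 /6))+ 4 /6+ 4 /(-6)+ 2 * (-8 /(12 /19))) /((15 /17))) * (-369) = 753457 /80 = 9418.21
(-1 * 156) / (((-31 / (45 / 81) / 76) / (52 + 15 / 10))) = 11367.31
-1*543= -543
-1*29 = -29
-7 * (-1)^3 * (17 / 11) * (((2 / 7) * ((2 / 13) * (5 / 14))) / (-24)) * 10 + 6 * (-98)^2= 346089319 / 6006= 57623.93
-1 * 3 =-3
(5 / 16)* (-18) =-45 / 8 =-5.62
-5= -5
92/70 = 46/35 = 1.31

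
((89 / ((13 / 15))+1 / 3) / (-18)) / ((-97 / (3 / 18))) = 0.01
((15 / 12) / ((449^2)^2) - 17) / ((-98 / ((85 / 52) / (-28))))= -33559475328765 / 3313864647556736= -0.01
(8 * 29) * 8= 1856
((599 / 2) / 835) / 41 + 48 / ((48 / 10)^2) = 859469 / 410820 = 2.09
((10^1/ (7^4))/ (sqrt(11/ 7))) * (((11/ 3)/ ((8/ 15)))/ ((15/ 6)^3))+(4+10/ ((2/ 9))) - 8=2 * sqrt(77)/ 12005+41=41.00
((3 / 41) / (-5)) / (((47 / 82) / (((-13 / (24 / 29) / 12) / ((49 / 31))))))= 11687 / 552720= 0.02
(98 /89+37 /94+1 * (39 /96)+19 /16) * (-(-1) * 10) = 2067065 /66928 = 30.88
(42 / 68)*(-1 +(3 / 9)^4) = -280 / 459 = -0.61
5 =5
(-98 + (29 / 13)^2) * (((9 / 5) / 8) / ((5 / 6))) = -25.12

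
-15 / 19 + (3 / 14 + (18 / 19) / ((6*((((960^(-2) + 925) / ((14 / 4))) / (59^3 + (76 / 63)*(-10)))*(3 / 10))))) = 408.41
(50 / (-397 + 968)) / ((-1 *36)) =-25 / 10278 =-0.00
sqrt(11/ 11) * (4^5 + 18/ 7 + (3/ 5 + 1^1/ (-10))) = 14379/ 14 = 1027.07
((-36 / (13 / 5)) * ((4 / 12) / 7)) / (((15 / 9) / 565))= -20340 / 91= -223.52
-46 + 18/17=-764/17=-44.94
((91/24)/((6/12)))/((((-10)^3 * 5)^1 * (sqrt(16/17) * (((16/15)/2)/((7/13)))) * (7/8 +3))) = -49 * sqrt(17)/496000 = -0.00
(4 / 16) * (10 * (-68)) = -170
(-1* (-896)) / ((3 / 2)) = 1792 / 3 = 597.33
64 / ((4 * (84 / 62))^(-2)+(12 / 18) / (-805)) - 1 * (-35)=211502585 / 107827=1961.50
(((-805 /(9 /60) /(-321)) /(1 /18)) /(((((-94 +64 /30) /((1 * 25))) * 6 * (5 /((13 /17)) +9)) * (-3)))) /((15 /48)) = 1610000 /1718313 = 0.94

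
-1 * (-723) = 723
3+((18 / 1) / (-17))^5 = 1.67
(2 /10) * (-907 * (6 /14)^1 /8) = -2721 /280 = -9.72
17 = 17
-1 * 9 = -9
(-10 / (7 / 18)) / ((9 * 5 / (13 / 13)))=-4 / 7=-0.57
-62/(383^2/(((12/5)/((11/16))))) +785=6333285671/8067895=785.00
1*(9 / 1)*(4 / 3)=12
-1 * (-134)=134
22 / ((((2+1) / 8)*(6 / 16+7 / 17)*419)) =23936 / 134499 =0.18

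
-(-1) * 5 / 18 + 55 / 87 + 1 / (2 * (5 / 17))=2.61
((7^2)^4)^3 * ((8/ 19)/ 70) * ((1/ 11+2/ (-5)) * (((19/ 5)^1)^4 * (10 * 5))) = -3713487180911075011889.84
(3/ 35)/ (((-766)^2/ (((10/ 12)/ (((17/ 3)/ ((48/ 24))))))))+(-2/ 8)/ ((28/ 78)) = -13893543/ 19949704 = -0.70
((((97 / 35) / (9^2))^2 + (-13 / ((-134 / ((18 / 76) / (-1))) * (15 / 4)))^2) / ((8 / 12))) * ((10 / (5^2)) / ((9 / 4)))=12589233704 / 39073668576075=0.00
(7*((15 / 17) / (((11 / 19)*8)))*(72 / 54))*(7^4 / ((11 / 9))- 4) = 14340725 / 4114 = 3485.83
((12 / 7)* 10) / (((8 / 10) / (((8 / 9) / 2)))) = 9.52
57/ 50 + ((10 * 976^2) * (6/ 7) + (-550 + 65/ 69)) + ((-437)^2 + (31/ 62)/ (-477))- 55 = 16041555542027/ 1919925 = 8355303.22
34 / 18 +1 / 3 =20 / 9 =2.22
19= 19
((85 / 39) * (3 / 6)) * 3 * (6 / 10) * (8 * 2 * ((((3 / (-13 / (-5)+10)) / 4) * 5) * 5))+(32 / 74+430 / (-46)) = 37.79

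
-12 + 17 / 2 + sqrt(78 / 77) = -7 / 2 + sqrt(6006) / 77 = -2.49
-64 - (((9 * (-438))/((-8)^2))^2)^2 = -14392906.86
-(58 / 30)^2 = -841 / 225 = -3.74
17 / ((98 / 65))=11.28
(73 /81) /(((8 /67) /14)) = 34237 /324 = 105.67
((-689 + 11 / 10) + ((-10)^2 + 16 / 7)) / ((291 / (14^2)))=-573902 / 1455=-394.43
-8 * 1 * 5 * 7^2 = -1960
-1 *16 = -16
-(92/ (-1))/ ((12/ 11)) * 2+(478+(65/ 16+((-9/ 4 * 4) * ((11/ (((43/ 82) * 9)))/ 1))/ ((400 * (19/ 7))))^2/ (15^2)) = 5180296594252907/ 8009868000000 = 646.74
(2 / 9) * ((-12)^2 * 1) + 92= 124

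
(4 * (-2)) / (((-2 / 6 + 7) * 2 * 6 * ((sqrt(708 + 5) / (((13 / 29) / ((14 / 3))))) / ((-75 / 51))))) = 195 * sqrt(713) / 9842252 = 0.00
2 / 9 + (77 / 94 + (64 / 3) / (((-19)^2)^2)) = 114830849 / 110251566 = 1.04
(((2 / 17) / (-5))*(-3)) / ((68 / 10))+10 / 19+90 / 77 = 721109 / 422807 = 1.71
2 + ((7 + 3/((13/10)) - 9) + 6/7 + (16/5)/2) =2168/455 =4.76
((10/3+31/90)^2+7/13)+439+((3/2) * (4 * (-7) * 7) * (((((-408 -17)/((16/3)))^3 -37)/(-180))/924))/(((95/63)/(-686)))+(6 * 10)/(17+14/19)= 12376493536929476753/30378372710400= 407411.34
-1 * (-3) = 3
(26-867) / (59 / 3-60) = 2523 / 121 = 20.85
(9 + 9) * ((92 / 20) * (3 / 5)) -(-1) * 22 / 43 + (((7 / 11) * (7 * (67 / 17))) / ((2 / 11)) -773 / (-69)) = 398350451 / 2521950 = 157.95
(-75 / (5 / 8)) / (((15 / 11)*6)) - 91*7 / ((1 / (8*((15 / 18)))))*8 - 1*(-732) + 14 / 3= -99754 / 3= -33251.33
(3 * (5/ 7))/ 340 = 3/ 476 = 0.01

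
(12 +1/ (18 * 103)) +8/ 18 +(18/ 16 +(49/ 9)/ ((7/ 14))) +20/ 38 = 3520513/ 140904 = 24.99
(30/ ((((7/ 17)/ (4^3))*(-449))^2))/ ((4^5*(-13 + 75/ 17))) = -294780/ 721126777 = -0.00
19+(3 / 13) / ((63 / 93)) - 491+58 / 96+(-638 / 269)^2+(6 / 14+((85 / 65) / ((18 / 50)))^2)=-7160589163025 / 15848795664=-451.81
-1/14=-0.07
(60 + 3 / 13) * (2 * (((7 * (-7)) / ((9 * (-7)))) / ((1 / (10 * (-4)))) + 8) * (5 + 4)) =-25056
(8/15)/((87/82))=656/1305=0.50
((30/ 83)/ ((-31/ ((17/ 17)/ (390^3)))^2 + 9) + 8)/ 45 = 748441489623048002002/ 4209983379129645011205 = 0.18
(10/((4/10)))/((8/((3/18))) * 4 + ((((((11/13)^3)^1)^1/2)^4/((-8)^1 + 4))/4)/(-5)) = 745538723919392000/5725740538129307281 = 0.13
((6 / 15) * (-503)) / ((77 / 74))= -74444 / 385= -193.36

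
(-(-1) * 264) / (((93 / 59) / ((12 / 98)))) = 31152 / 1519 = 20.51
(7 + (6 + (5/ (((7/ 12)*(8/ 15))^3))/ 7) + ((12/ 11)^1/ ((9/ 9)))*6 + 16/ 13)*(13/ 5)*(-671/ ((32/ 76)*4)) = -141654536537/ 3073280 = -46092.30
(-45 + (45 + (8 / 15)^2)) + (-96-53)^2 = 4995289 / 225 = 22201.28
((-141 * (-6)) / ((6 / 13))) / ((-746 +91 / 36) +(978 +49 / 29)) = 1913652 / 246611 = 7.76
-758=-758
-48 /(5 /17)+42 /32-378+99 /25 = -214371 /400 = -535.93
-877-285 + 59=-1103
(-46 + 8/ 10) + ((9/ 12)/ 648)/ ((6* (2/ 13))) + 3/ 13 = -30304819/ 673920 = -44.97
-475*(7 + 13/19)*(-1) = 3650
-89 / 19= -4.68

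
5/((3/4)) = 20/3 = 6.67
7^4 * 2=4802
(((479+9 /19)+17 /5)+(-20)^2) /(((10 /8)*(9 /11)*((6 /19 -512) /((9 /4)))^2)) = 0.02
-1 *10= -10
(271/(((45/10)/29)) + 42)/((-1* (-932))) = 4024/2097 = 1.92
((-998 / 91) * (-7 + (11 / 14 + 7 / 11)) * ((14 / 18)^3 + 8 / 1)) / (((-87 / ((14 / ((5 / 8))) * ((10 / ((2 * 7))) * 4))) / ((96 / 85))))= -83396392960 / 193714983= -430.51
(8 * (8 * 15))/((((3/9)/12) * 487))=34560/487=70.97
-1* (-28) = 28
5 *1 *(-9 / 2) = -45 / 2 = -22.50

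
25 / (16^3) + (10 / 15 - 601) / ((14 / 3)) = -3688273 / 28672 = -128.64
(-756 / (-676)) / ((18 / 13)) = 21 / 26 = 0.81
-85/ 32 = -2.66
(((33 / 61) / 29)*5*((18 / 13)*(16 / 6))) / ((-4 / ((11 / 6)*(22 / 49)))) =-0.07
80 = 80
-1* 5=-5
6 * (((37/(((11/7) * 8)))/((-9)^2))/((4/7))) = 1813/4752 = 0.38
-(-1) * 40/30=4/3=1.33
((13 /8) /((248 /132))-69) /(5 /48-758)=101385 /1127749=0.09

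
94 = 94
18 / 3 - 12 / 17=90 / 17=5.29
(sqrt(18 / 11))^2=1.64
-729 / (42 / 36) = -4374 / 7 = -624.86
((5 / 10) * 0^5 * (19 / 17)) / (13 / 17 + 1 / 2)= 0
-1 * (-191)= 191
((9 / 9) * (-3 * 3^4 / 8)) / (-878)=243 / 7024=0.03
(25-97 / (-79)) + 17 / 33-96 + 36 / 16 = -698749 / 10428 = -67.01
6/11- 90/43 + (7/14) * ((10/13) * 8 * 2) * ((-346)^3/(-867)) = 1567390239868/5331183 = 294004.21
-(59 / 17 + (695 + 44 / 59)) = -701314 / 1003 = -699.22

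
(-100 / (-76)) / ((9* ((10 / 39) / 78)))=845 / 19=44.47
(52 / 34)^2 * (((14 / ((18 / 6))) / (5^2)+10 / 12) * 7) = 7098 / 425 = 16.70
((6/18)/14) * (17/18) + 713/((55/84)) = 45279287/41580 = 1088.97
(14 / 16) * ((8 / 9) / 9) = 7 / 81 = 0.09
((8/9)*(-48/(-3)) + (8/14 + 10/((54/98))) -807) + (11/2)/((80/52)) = -5824853/7560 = -770.48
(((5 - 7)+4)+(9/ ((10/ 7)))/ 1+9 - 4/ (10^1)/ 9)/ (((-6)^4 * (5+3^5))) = 1553/ 28926720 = 0.00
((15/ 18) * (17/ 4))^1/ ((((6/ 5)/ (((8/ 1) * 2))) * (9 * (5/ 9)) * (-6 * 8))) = -85/ 432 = -0.20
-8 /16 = -1 /2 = -0.50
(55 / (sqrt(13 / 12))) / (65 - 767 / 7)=-385* sqrt(39) / 2028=-1.19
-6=-6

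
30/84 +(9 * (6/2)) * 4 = 1517/14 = 108.36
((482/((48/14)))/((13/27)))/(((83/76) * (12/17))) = 1634703/4316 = 378.75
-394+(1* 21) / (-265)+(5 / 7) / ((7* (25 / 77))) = -730434 / 1855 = -393.76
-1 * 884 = -884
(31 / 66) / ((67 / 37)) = 1147 / 4422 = 0.26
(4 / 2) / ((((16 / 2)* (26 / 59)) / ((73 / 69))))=4307 / 7176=0.60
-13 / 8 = -1.62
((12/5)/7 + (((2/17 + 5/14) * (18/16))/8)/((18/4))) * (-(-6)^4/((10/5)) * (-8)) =1103301/595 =1854.29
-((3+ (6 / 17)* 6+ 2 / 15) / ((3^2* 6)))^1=-1339 / 13770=-0.10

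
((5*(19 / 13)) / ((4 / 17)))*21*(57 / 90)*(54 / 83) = 268.74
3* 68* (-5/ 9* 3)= -340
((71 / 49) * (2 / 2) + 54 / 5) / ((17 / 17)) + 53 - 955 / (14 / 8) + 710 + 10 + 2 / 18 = 528419 / 2205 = 239.65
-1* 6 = -6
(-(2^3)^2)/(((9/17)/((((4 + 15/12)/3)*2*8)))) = -30464/9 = -3384.89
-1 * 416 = -416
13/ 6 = 2.17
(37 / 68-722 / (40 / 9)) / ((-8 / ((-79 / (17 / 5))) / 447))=-242988753 / 1156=-210197.88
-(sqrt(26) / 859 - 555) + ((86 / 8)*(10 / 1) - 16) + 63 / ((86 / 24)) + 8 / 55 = 3141793 / 4730 - sqrt(26) / 859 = 664.22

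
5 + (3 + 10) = 18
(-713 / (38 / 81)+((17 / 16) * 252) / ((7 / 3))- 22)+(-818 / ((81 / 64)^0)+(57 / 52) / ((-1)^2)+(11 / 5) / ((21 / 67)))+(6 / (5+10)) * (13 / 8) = -231993823 / 103740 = -2236.30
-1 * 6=-6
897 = 897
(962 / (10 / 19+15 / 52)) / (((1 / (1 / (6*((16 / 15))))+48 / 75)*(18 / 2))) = 594035 / 31878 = 18.63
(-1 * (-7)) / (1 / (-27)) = -189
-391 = -391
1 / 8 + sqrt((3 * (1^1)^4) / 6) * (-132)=1 / 8-66 * sqrt(2)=-93.21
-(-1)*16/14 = 8/7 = 1.14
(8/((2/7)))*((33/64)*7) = 1617/16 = 101.06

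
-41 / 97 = -0.42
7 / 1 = 7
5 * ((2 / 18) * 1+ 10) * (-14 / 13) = -490 / 9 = -54.44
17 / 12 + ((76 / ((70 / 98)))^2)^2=961231025537 / 7500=128164136.74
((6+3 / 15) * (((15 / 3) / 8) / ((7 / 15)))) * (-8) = -66.43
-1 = -1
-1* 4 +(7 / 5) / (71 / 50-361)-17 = -377629 / 17979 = -21.00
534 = 534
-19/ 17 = -1.12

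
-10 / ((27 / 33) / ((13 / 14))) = -715 / 63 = -11.35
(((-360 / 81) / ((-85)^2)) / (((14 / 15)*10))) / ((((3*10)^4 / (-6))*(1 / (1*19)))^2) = -0.00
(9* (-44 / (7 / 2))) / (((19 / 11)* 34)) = -4356 / 2261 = -1.93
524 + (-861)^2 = 741845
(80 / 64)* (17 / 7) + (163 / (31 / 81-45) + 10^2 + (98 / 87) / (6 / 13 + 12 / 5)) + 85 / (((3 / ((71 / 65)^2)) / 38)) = 36837395656759 / 26609195340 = 1384.39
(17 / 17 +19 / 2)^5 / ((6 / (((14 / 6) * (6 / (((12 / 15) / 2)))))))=47647845 / 64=744497.58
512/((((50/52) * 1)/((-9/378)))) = -6656/525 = -12.68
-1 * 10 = -10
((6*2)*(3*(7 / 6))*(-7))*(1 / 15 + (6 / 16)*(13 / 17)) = -35329 / 340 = -103.91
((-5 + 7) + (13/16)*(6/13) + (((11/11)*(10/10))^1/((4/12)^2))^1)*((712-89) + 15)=7257.25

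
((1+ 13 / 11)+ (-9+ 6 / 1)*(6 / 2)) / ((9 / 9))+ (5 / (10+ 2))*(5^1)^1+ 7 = 299 / 132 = 2.27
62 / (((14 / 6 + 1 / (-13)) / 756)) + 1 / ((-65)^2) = 965416736 / 46475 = 20772.82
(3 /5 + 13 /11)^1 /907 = 98 /49885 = 0.00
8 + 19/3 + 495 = 1528/3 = 509.33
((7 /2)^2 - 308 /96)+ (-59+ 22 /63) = -25003 /504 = -49.61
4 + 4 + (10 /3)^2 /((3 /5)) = 716 /27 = 26.52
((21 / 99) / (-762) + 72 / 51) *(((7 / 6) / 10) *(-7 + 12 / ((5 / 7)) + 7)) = 5913173 / 2137410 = 2.77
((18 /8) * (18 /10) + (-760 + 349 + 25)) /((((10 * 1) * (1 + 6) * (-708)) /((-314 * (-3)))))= 1199323 /165200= 7.26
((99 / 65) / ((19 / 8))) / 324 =22 / 11115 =0.00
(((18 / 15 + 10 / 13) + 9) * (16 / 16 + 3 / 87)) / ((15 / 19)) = 27094 / 1885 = 14.37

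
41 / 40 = 1.02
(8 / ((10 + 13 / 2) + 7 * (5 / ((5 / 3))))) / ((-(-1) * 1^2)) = 16 / 75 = 0.21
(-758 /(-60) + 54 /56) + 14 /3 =2557 /140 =18.26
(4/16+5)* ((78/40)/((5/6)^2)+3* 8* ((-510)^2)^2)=4262076630007371/500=8524153260014.74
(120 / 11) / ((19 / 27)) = 3240 / 209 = 15.50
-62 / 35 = -1.77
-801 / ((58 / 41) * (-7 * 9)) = 3649 / 406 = 8.99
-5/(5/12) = -12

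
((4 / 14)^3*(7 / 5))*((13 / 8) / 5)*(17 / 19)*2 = 442 / 23275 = 0.02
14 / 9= 1.56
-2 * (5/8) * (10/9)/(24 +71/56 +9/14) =-700/13059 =-0.05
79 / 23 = 3.43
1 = 1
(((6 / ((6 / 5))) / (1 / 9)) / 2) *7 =315 / 2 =157.50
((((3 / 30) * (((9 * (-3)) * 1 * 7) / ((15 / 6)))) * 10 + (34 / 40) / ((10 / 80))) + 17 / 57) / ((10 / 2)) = -19523 / 1425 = -13.70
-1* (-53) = 53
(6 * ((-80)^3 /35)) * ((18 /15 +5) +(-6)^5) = 4773765120 /7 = 681966445.71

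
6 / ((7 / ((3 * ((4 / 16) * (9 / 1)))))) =81 / 14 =5.79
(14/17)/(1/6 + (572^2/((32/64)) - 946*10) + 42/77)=924/723587575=0.00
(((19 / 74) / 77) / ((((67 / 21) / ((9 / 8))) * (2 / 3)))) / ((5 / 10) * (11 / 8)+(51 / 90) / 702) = 8102835 / 3162276854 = 0.00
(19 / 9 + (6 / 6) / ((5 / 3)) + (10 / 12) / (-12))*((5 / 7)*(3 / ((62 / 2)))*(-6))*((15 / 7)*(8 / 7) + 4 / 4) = -160719 / 42532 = -3.78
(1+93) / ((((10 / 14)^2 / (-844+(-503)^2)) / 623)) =144719409954 / 5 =28943881990.80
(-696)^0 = 1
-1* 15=-15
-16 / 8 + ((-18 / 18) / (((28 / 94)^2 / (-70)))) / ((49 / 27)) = 296843 / 686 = 432.72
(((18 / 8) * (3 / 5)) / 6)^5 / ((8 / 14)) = 0.00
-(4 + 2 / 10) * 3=-63 / 5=-12.60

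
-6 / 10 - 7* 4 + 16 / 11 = -1493 / 55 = -27.15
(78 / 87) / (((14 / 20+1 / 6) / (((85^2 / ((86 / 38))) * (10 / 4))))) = 10295625 / 1247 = 8256.32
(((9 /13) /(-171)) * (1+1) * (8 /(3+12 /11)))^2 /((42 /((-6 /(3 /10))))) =-61952 /518881545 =-0.00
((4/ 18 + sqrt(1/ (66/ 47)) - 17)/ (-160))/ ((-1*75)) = -151/ 108000 + sqrt(3102)/ 792000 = -0.00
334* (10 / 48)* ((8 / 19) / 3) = 1670 / 171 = 9.77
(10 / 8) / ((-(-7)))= 5 / 28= 0.18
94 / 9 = 10.44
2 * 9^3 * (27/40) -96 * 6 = 8163/20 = 408.15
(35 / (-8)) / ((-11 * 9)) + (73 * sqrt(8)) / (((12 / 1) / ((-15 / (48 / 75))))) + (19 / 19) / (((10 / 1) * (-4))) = 19 / 990-9125 * sqrt(2) / 32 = -403.25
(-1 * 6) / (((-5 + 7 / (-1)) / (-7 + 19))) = 6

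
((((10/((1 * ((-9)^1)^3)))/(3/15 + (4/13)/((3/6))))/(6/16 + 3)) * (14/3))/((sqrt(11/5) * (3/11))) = -72800 * sqrt(55)/9388791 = -0.06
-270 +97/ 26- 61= -8509/ 26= -327.27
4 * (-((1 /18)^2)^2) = -1 /26244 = -0.00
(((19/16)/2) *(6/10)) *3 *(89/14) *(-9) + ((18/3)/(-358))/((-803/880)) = -1789262457/29270080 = -61.13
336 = 336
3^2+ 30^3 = 27009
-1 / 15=-0.07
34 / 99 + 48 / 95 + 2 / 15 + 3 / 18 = 21607 / 18810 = 1.15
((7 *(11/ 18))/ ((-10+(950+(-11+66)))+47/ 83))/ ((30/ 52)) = 7553/ 1014120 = 0.01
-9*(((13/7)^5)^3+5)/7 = -460886677394764248/33232930569601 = -13868.37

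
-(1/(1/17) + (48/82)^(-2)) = -11473/576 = -19.92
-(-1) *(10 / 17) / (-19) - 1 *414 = -133732 / 323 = -414.03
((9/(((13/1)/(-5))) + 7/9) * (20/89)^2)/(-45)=25120/8340813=0.00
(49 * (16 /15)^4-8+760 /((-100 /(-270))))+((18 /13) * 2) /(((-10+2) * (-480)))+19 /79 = 7013241759817 /3327480000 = 2107.67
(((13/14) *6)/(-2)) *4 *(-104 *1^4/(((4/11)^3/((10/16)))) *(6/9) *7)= 1124695/16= 70293.44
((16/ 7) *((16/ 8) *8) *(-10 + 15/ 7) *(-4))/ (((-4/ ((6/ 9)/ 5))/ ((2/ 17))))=-11264/ 2499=-4.51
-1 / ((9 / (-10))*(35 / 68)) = 136 / 63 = 2.16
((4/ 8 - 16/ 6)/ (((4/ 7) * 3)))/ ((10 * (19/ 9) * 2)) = -0.03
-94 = -94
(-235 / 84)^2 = 55225 / 7056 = 7.83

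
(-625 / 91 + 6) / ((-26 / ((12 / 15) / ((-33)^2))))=158 / 6441435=0.00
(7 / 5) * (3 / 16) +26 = 2101 / 80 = 26.26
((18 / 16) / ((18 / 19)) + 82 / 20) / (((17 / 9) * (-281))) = -3807 / 382160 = -0.01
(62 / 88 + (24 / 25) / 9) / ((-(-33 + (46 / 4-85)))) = 2677 / 351450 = 0.01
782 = 782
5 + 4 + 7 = 16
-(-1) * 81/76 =81/76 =1.07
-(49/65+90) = -5899/65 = -90.75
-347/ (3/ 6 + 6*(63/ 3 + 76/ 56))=-4858/ 1885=-2.58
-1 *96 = -96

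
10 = 10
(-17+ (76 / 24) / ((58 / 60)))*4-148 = -5884 / 29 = -202.90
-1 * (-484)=484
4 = 4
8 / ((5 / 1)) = 1.60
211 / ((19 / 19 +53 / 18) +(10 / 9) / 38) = 8018 / 151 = 53.10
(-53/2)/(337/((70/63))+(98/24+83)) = -1590/23423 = -0.07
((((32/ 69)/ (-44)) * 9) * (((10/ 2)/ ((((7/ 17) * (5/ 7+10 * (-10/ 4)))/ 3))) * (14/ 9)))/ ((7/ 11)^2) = 88/ 161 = 0.55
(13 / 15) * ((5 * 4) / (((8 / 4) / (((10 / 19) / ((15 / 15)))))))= 260 / 57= 4.56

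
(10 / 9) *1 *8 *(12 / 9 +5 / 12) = 140 / 9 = 15.56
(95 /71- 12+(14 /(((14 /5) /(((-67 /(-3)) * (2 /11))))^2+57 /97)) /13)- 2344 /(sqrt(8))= -586 * sqrt(2)- 51533914036 /5340866583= -838.38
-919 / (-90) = 919 / 90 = 10.21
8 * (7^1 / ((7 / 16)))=128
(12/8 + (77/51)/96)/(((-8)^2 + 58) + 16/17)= 7421/601920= 0.01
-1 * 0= 0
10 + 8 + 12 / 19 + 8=506 / 19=26.63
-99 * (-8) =792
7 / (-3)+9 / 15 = -26 / 15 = -1.73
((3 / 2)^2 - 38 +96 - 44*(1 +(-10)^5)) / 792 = 17600065 / 3168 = 5555.58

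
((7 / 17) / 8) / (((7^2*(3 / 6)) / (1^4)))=1 / 476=0.00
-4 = -4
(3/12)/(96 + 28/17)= 17/6640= 0.00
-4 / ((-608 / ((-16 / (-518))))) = 1 / 4921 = 0.00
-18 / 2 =-9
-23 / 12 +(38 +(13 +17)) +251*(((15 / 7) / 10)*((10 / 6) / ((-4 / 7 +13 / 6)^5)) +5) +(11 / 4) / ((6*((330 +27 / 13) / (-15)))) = 1329.74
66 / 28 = 33 / 14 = 2.36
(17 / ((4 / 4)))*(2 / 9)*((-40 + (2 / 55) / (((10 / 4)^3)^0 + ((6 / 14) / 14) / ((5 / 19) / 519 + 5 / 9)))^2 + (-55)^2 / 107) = 690000313737192141350 / 112362636427231641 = 6140.83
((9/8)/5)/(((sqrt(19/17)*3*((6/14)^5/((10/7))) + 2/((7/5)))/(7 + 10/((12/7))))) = 80851334025/39980465242 - 404325999*sqrt(323)/159921860968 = 1.98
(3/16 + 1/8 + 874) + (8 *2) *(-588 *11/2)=-813915/16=-50869.69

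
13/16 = 0.81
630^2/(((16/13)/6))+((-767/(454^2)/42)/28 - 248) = 468941942493265/242392416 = 1934639.50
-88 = -88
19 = 19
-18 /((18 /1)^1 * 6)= -1 /6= -0.17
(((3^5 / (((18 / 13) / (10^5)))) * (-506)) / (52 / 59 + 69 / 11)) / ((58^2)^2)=-360207168750 / 3283905683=-109.69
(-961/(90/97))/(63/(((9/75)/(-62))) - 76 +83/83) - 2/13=-4660679/38171250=-0.12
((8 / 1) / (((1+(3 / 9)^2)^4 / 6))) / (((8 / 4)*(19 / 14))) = 137781 / 11875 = 11.60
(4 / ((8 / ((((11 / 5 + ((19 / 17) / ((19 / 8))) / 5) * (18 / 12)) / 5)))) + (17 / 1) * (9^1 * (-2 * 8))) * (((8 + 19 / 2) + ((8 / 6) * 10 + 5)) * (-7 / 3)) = 27832567 / 136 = 204651.23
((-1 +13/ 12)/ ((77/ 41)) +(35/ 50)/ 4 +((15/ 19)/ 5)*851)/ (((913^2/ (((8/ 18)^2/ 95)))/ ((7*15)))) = 47256466/ 1340591512095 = 0.00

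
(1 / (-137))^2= 0.00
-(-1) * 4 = 4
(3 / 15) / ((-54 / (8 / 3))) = -4 / 405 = -0.01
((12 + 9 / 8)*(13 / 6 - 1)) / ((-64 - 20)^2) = 5 / 2304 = 0.00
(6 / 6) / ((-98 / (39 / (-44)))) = 39 / 4312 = 0.01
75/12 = 6.25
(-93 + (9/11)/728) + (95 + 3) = 40049/8008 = 5.00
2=2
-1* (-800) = 800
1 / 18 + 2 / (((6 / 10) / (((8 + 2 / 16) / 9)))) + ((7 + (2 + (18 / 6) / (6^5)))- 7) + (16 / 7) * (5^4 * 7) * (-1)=-25906871 / 2592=-9994.93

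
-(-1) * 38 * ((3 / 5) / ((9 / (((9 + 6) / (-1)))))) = -38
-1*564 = -564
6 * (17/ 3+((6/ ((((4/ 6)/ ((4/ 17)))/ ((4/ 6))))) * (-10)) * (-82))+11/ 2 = 237503/ 34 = 6985.38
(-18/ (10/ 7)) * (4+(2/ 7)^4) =-17316/ 343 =-50.48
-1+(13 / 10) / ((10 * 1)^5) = -999987 / 1000000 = -1.00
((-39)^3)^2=3518743761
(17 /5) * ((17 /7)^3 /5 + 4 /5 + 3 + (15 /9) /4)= 495499 /20580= 24.08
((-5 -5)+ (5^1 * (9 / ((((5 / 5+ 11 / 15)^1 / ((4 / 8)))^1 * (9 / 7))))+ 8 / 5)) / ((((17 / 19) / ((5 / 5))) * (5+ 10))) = 2793 / 22100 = 0.13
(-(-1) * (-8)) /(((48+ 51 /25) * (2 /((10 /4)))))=-250 /1251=-0.20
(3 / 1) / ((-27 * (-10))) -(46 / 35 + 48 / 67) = -85247 / 42210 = -2.02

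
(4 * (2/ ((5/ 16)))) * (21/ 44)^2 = 3528/ 605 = 5.83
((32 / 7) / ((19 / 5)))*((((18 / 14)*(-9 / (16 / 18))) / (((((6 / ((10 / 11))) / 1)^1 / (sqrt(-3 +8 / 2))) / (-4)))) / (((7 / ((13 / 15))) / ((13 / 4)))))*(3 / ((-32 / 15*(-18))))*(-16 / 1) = -342225 / 71687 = -4.77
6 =6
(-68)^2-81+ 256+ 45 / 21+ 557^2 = 2205351 / 7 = 315050.14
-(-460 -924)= 1384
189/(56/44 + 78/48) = 5544/85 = 65.22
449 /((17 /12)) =5388 /17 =316.94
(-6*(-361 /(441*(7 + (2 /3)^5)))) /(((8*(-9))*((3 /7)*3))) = -0.01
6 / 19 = 0.32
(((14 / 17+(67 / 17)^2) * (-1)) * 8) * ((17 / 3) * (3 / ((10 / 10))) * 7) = -15571.29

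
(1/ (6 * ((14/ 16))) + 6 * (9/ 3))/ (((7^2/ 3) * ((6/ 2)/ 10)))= 3820/ 1029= 3.71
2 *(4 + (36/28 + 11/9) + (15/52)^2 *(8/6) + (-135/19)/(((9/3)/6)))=-6142945/404586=-15.18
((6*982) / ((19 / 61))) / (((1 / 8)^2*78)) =3833728 / 247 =15521.17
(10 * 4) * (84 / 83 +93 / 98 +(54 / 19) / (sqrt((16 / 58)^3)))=319020 / 4067 +3915 * sqrt(58) / 38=863.07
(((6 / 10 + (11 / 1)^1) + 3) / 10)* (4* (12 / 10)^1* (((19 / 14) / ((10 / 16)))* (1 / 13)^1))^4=404010079617024 / 669677353515625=0.60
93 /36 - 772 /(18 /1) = -1451 /36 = -40.31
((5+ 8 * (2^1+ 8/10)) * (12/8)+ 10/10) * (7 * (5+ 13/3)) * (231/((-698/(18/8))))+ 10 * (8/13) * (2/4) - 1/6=-556747753/272220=-2045.21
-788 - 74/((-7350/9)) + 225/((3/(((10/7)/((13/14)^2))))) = -137391941/207025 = -663.65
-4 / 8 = -1 / 2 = -0.50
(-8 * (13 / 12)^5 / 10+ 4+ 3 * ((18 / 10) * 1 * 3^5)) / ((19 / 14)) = 30138283 / 31104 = 968.95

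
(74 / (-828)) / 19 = -37 / 7866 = -0.00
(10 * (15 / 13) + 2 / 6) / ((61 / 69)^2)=734781 / 48373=15.19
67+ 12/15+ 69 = 684/5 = 136.80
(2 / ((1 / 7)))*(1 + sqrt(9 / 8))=28.85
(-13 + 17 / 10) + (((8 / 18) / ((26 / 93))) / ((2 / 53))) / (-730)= -161677 / 14235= -11.36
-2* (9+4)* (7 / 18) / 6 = -91 / 54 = -1.69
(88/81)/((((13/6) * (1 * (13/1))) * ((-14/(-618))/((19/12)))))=86108/31941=2.70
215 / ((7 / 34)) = 7310 / 7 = 1044.29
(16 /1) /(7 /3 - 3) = -24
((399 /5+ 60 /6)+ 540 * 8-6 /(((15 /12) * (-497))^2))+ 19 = 27348836384 /6175225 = 4428.80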